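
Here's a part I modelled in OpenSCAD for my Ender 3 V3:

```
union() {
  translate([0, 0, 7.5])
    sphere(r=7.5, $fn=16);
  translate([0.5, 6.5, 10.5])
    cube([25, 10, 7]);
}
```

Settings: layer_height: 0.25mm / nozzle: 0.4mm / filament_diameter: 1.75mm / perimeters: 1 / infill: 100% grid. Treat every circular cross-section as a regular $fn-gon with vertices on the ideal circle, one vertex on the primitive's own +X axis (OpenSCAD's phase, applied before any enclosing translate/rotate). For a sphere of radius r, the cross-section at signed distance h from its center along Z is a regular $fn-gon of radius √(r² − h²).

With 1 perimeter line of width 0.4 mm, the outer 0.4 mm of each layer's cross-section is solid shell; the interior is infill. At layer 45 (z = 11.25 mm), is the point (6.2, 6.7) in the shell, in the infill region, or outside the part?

At z = 11.25 mm: the r=7.5 sphere slices to a regular 16-gon of circumradius 6.495 (√(r²−h²) with h=3.75 from center); the 25×10 cube at (0.5, 6.5) contributes its full rectangle; Taking the union: the 2 present regions are separate (no shared area or edge), so areas and boundary lengths simply add and each stays a separate island — 2 connected regions. Overall, the cross-section has 2 separate islands. The nearest boundary edge runs (25.50, 6.50)→(0.50, 6.50); distance from the point to it = 0.20 mm. (Shell/infill is judged within the island containing the point — the largest one.) The point is inside the cross-section, 0.20 mm from the nearest boundary — within the 0.4 mm shell band (1 × 0.4).

shell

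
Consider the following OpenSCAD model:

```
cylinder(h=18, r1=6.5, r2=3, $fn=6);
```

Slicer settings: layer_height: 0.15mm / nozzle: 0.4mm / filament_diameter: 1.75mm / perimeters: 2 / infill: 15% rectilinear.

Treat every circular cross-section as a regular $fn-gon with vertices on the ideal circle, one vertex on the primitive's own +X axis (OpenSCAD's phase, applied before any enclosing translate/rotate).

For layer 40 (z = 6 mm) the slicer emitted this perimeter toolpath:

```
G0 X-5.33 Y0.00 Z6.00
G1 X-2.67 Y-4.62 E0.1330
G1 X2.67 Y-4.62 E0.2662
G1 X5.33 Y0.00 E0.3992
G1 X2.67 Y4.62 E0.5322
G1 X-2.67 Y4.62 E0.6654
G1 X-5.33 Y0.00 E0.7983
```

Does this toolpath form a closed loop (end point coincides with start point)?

yes

Start point (G0): (-5.33, 0.00). End point (last G1): the path returns to the start — closed.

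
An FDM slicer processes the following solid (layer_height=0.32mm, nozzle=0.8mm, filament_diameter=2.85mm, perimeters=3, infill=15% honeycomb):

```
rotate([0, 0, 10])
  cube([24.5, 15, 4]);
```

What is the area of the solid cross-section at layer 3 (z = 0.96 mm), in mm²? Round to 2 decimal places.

At z = 0.96 mm: the cube is present — its section is the full 24.5×15 rectangle (area 367.50 mm²); (whole slice rotated 10° about Z — lengths, areas and connectivity unchanged). Overall, the cross-section is a single solid region. Net area = 367.50 mm².

367.50 mm²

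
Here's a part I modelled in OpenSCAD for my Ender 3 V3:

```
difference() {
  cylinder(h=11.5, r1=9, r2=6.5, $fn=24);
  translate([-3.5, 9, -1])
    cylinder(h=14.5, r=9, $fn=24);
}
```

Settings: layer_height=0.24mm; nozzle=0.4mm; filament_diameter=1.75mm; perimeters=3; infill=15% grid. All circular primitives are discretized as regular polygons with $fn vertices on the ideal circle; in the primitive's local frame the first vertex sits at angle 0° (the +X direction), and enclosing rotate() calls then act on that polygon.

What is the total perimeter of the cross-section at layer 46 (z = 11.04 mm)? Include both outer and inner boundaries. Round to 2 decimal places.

39.60 mm

At z = 11.04 mm: the cone (r1=9→r2=6.5) has section circumradius 6.600 here — a regular 24-gon (perimeter = 2·24·6.600·sin(180°/24) = 41.35 mm); the cylinder at (-3.5, 9): section is a regular 24-gon, circumradius r=9 (perimeter = 2·24·9.000·sin(180°/24) = 56.39 mm); Subtracting the remaining from the first: starting from the cone, the r=9 cylinder at (-3.5, 9) partially overlaps it — only the 48.49 mm² overlap (of its 251.57 mm²) is removed, clipping the outline — boundary = 39.60 mm. Overall, the cross-section is a single solid region. Total boundary length (outer) = 39.60 mm.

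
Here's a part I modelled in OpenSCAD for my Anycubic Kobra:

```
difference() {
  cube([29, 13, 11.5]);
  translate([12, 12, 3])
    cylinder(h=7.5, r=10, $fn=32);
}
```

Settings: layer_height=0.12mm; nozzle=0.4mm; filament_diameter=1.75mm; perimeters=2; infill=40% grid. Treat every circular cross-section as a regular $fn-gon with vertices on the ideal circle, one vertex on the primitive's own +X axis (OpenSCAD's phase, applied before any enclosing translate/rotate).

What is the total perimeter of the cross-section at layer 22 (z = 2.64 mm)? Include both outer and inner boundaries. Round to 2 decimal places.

84.00 mm

At z = 2.64 mm: the cube is present — its section is the full 29×13 rectangle (perimeter 84.00 mm); the cylinder at (12, 12) does not reach this height (z outside [3, 10.5]); Subtracting the remaining from the first: none of the subtracted shapes is present at this height, so the 29×13 cube is unchanged — boundary = 84.00 mm. Overall, the cross-section is a single solid region. Total boundary length (outer) = 84.00 mm.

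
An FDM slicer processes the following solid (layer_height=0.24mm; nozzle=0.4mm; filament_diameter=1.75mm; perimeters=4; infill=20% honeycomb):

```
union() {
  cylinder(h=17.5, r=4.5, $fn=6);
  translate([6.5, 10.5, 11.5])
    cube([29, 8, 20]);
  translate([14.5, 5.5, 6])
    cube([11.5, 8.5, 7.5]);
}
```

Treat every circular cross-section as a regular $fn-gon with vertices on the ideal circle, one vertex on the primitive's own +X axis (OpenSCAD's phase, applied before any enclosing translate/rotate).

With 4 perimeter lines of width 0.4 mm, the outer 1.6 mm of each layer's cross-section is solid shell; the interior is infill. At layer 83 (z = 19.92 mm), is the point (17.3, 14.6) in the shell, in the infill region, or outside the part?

infill

At z = 19.92 mm: the cylinder is not intersected at this z (z outside [0, 17.5]); the 29×8 cube at (6.5, 10.5) contributes its full rectangle; the cube at (14.5, 5.5) is not intersected at this z (z outside [6, 13.5]); Combining (union): only the 29×8 cube at (6.5, 10.5) is present, so the union is just that shape — 1 connected region. Overall, the cross-section is a single solid region. The nearest boundary edge runs (35.50, 18.50)→(6.50, 18.50); distance from the point to it = 3.90 mm. The point is inside the cross-section and 3.90 mm from the nearest boundary — more than the 1.6 mm shell width (4 × 0.4), so it's in the infill interior.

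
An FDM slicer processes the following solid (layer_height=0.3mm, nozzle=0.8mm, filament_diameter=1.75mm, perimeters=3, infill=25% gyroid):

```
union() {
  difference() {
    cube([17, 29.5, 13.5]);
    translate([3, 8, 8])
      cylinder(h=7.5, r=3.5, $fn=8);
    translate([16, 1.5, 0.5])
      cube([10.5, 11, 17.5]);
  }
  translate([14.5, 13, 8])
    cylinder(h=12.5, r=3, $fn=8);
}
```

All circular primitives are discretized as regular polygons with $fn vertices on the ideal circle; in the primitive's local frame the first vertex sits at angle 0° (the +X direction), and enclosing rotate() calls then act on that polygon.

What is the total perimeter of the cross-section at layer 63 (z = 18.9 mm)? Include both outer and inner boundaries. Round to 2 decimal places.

18.37 mm

At z = 18.9 mm: the cube does not reach this height (z outside [0, 13.5]); the cylinder at (3, 8) is not intersected at this z (z outside [8, 15.5]); the cube at (16, 1.5) is absent (z outside [0.5, 18]); After the difference (first − rest): the first operand is absent here, so nothing remains; the r=3 cylinder at (14.5, 13) contributes a regular 8-gon of circumradius 3 (perimeter = 2·8·3.000·sin(180°/8) = 18.37 mm); Taking the union: only the r=3 cylinder at (14.5, 13) is present, so the union is just that shape — boundary = 18.37 mm. Overall, the cross-section is a single solid region. Total boundary length (outer) = 18.37 mm.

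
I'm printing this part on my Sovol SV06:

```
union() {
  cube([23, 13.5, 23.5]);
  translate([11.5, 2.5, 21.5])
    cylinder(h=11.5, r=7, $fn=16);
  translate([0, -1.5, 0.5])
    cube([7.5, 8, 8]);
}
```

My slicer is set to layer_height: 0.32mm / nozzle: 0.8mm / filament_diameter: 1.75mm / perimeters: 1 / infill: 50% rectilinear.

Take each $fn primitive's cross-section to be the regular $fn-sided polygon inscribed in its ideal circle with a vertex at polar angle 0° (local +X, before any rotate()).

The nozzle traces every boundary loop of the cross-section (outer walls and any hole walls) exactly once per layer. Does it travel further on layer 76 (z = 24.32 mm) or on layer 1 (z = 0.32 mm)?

Layer 76 (z = 24.32): the cube does not reach this height (z outside [0, 23.5]); the cylinder at (11.5, 2.5): section is a regular 16-gon, circumradius r=7 (perimeter = 2·16·7.000·sin(180°/16) = 43.70 mm); the cube at (0, -1.5) does not reach this height (z outside [0.5, 8.5]); Taking the union: only the r=7 cylinder at (11.5, 2.5) is present, so the union is just that shape — boundary = 43.70 mm. So its perimeter = 43.70 mm. Layer 1 (z = 0.32): the cube is present — its section is the full 23×13.5 rectangle (perimeter 73.00 mm); the cylinder at (11.5, 2.5) is absent (z outside [21.5, 33]); the cube at (0, -1.5) is absent (z outside [0.5, 8.5]); Combining (union): only the 23×13.5 cube is present, so the union is just that shape — boundary = 73.00 mm. So its perimeter = 73.00 mm. Layer 1 is larger (73.00 vs 43.70 mm).

layer 1 (z = 0.32 mm)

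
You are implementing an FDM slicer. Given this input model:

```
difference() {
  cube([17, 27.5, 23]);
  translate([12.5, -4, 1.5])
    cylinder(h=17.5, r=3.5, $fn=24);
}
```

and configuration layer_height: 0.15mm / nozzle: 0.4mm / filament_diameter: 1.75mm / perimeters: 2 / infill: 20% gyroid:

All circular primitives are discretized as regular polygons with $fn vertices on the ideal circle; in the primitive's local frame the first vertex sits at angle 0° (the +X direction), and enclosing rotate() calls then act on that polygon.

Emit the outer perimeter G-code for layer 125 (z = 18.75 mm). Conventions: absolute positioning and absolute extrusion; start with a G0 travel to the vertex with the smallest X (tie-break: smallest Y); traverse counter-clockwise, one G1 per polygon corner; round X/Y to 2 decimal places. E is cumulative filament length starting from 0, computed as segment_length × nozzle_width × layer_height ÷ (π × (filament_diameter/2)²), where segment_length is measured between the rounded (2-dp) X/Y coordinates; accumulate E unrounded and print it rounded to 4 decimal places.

G0 X0.00 Y0.00 Z18.75
G1 X17.00 Y0.00 E0.4241
G1 X17.00 Y27.50 E1.1101
G1 X0.00 Y27.50 E1.5341
G1 X0.00 Y0.00 E2.2201

At z = 18.75 mm: the cube is present — its section is the full 17×27.5 rectangle; the r=3.5 cylinder at (12.5, -4) contributes a regular 24-gon of circumradius 3.5; Taking the first minus the rest: starting from the 17×27.5 cube, the r=3.5 cylinder at (12.5, -4) misses the remaining region (no effect) — 1 connected region. The outline is a single polygon with 4 vertices. Extrusion per mm of travel: 0.4 × 0.15 / (π × 0.875²) = 0.024945. Accumulating E over each segment gives final E = 2.2201.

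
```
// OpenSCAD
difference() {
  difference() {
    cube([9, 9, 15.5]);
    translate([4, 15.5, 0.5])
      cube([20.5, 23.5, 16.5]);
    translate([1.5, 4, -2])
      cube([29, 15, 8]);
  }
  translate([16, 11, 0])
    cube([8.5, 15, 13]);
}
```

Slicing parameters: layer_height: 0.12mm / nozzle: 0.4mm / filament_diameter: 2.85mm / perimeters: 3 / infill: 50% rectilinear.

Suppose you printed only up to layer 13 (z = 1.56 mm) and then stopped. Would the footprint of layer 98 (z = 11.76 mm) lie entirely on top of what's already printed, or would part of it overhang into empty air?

Compare the two slices. At z = 1.56: the cube (footprint 9×9) is included at this height (area 81.00 mm²); the cube at (4, 15.5) is present — its section is the full 20.5×23.5 rectangle (area 481.75 mm²); the cube at (1.5, 4) (footprint 29×15) is included at this height (area 435.00 mm²); Taking the first minus the rest: starting from the 9×9 cube (81.00 mm²), the 20.5×23.5 cube at (4, 15.5) misses the remaining region (no effect); the 29×15 cube at (1.5, 4) partially overlaps it — only the 37.50 mm² overlap (of its 435.00 mm²) is removed, clipping the outline — area = 43.50 mm²; the cube at (16, 11) (footprint 8.5×15) is included at this height (area 127.50 mm²); Taking the first minus the rest: starting from that combined region (43.50 mm²), the 8.5×15 cube at (16, 11) misses the remaining region (no effect) — area = 43.50 mm². At z = 11.76: the 9×9 cube contributes its full rectangle (area 81.00 mm²); the cube at (4, 15.5) (footprint 20.5×23.5) is included at this height (area 481.75 mm²); the cube at (1.5, 4) does not reach this height (z outside [-2, 6]); Taking the first minus the rest: starting from the 9×9 cube (81.00 mm²), the 20.5×23.5 cube at (4, 15.5) misses the remaining region (no effect) — area = 81.00 mm²; the cube at (16, 11) is present — its section is the full 8.5×15 rectangle (area 127.50 mm²); Subtracting the remaining from the first: starting from the result so far (81.00 mm²), the 8.5×15 cube at (16, 11) misses the remaining region (no effect) — area = 81.00 mm². Checking containment: at z = 11.76 the cross-section extends beyond the z = 1.56 cross-section by about 37.50 mm².

part overhangs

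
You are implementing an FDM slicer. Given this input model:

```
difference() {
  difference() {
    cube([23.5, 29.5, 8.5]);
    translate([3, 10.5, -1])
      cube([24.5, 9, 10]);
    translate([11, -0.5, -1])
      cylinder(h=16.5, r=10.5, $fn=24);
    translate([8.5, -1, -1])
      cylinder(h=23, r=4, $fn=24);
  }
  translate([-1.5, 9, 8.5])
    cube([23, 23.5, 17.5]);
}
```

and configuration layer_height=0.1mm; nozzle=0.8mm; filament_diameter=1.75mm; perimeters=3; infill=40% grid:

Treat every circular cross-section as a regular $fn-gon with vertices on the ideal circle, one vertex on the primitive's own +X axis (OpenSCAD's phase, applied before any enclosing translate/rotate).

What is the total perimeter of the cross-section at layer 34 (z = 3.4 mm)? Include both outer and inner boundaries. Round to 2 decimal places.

158.02 mm

At z = 3.4 mm: the cube (footprint 23.5×29.5) is included at this height (perimeter 106.00 mm); the cube at (3, 10.5) is present — its section is the full 24.5×9 rectangle (perimeter 67.00 mm); the r=10.5 cylinder at (11, -0.5) gives a regular 24-gon of circumradius 10.5 (constant along its height) (perimeter = 2·24·10.500·sin(180°/24) = 65.79 mm); the cylinder at (8.5, -1): section is a regular 24-gon, circumradius r=4 (perimeter = 2·24·4.000·sin(180°/24) = 25.06 mm); Subtracting the remaining from the first: starting from the 23.5×29.5 cube, the 24.5×9 cube at (3, 10.5) partially overlaps it — only the 184.50 mm² overlap (of its 220.50 mm²) is removed, clipping the outline; the r=10.5 cylinder at (11, -0.5) partially overlaps it — only the 160.74 mm² overlap (of its 342.42 mm²) is removed, clipping the outline; the r=4 cylinder at (8.5, -1) misses the remaining region (no effect) — boundary = 158.02 mm; the cube at (-1.5, 9) does not reach this height (z outside [8.5, 26]); Subtracting the remaining from the first: none of the subtracted shapes is present at this height, so the result so far is unchanged — boundary = 158.02 mm. Overall, the cross-section is a single solid region. Total boundary length (outer) = 158.02 mm.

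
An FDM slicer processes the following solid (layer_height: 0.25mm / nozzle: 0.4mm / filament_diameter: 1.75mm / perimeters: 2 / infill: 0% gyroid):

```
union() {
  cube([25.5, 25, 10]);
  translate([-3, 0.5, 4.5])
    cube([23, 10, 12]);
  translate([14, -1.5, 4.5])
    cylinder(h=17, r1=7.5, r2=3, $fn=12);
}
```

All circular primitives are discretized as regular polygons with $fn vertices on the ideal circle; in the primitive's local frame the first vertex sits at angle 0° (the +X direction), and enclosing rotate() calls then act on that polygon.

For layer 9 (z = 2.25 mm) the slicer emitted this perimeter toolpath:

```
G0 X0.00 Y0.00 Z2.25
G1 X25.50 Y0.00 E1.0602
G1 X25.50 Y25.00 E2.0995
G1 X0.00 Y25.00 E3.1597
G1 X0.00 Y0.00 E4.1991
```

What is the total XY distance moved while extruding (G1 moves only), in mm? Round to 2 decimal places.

101.00 mm

Sum the Euclidean lengths of each G1 segment: total = 101.00 mm.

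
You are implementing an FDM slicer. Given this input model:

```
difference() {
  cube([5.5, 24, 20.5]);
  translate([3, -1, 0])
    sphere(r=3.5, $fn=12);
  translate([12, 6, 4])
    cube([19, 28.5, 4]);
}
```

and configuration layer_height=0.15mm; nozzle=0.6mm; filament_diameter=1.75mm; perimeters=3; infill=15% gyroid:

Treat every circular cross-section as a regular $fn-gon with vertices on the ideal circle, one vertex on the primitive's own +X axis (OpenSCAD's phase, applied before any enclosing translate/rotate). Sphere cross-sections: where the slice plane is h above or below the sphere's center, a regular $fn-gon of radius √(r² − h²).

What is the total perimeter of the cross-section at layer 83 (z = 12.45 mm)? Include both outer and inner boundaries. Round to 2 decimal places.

59.00 mm

At z = 12.45 mm: the cube (footprint 5.5×24) is included at this height (perimeter 59.00 mm); the sphere at (3, -1) does not reach this height (|z−center|=12.450 > r=3.5); the cube at (12, 6) is absent (z outside [4, 8]); Taking the first minus the rest: none of the subtracted shapes is present at this height, so the 5.5×24 cube is unchanged — boundary = 59.00 mm. Overall, the cross-section is a single solid region. Total boundary length (outer) = 59.00 mm.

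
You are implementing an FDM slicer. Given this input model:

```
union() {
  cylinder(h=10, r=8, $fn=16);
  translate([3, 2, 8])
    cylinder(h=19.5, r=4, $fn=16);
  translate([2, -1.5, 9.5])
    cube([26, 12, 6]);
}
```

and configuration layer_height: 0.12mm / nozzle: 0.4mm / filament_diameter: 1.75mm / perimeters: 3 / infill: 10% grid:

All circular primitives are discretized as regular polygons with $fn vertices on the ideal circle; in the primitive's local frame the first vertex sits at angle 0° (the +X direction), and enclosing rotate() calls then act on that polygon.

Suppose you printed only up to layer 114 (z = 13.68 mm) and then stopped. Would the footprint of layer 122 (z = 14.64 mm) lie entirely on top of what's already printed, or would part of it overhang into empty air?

entirely on top

Compare the two slices. At z = 13.68: the cylinder does not reach this height (z outside [0, 10]); the r=4 cylinder at (3, 2) contributes a regular 16-gon of circumradius 4 (area = (16/2)·4.000²·sin(360°/16) = 48.98 mm²); the 26×12 cube at (2, -1.5) contributes its full rectangle (area 312.00 mm²); Merging all regions: the regions partially overlap — summed areas 360.98 mm² minus the doubly-counted overlap 31.33 mm² gives 329.65 mm² — area = 329.65 mm². At z = 14.64: the cylinder is not intersected at this z (z outside [0, 10]); the r=4 cylinder at (3, 2) gives a regular 16-gon of circumradius 4 (constant along its height) (area = (16/2)·4.000²·sin(360°/16) = 48.98 mm²); the cube at (2, -1.5) is present — its section is the full 26×12 rectangle (area 312.00 mm²); Taking the union: the regions partially overlap — summed areas 360.98 mm² minus the doubly-counted overlap 31.33 mm² gives 329.65 mm² — area = 329.65 mm². Checking containment: the cross-section at z = 14.64 is a subset of the cross-section at z = 13.68.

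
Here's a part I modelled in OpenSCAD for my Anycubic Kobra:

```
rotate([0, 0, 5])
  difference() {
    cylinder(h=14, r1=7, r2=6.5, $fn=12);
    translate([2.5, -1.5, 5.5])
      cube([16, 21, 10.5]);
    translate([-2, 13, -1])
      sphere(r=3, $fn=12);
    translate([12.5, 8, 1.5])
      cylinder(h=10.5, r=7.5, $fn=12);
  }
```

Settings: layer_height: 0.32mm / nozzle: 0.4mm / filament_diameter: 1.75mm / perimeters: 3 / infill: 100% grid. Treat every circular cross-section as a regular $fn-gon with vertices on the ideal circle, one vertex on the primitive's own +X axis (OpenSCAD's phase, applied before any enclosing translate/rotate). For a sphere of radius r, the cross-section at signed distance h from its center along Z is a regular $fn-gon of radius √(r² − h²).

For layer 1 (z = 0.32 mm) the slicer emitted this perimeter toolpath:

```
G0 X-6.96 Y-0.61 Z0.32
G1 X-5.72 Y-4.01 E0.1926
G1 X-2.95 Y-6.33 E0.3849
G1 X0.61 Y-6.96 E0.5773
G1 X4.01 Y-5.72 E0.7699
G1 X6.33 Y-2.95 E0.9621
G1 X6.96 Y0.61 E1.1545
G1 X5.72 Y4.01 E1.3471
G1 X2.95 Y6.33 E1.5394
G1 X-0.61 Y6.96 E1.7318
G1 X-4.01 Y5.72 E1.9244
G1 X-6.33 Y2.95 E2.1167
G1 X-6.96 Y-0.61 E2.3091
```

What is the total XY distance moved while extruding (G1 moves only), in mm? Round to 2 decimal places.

Sum the Euclidean lengths of each G1 segment: total = 43.39 mm.

43.39 mm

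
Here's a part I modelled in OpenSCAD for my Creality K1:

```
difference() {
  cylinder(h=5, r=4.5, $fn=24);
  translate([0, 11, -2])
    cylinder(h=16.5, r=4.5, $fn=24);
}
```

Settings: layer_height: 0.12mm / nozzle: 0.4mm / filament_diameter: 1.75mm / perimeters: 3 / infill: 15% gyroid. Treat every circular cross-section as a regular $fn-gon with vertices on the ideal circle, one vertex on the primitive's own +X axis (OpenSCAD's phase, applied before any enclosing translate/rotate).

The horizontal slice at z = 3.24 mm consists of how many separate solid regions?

1

At z = 3.24 mm: the cylinder: section is a regular 24-gon, circumradius r=4.5; the cylinder at (0, 11): section is a regular 24-gon, circumradius r=4.5; After the difference (first − rest): starting from the r=4.5 cylinder, the r=4.5 cylinder at (0, 11) misses the remaining region (no effect) — 1 connected region. The result has 1 disconnected region.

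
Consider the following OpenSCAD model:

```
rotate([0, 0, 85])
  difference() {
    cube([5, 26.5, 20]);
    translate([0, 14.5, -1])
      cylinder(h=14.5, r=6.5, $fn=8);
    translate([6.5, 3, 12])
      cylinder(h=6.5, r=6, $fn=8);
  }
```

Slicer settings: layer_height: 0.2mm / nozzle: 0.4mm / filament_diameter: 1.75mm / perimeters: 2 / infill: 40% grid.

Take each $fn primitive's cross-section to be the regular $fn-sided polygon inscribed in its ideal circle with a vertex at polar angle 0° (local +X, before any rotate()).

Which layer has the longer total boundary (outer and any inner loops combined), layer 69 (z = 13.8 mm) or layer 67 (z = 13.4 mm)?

Layer 69 (z = 13.8): the cube (footprint 5×26.5) is included at this height (perimeter 63.00 mm); the cylinder at (0, 14.5) does not reach this height (z outside [-1, 13.5]); the r=6 cylinder at (6.5, 3) contributes a regular 8-gon of circumradius 6 (perimeter = 2·8·6.000·sin(180°/8) = 36.74 mm); After the difference (first − rest): starting from the 5×26.5 cube, the r=6 cylinder at (6.5, 3) partially overlaps it — only the 28.56 mm² overlap (of its 101.82 mm²) is removed, clipping the outline — boundary = 62.17 mm; (whole slice rotated 85° about Z — lengths, areas and connectivity unchanged). So its perimeter = 62.17 mm. Layer 67 (z = 13.4): the cube (footprint 5×26.5) is included at this height (perimeter 63.00 mm); the r=6.5 cylinder at (0, 14.5) contributes a regular 8-gon of circumradius 6.5 (perimeter = 2·8·6.500·sin(180°/8) = 39.80 mm); the r=6 cylinder at (6.5, 3) gives a regular 8-gon of circumradius 6 (constant along its height) (perimeter = 2·8·6.000·sin(180°/8) = 36.74 mm); After the difference (first − rest): starting from the 5×26.5 cube, the r=6.5 cylinder at (0, 14.5) partially overlaps it — only the 54.32 mm² overlap (of its 119.50 mm²) is removed, clipping the outline; the r=6 cylinder at (6.5, 3) partially overlaps it — only the 28.56 mm² overlap (of its 101.82 mm²) is removed, clipping the outline — boundary = 53.99 mm; (rotated 85° about Z; rotation is an isometry so areas/perimeters/island counts are preserved). So its perimeter = 53.99 mm. Layer 69 is larger (62.17 vs 53.99 mm).

layer 69 (z = 13.8 mm)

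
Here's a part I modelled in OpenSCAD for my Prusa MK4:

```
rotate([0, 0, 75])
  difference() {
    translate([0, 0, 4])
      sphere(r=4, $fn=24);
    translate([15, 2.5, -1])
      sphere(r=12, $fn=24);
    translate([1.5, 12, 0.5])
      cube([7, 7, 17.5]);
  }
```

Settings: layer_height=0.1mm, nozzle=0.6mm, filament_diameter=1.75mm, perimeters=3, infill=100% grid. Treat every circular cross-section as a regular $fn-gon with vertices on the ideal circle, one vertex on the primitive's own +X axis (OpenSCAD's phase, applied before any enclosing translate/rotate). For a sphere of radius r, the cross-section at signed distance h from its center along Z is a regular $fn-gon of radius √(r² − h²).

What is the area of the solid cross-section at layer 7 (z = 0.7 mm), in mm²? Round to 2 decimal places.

At z = 0.7 mm: the r=4 sphere contributes a regular 24-gon of circumradius √(4²−3.3²) = 2.261 (area = (24/2)·2.261²·sin(360°/24) = 15.87 mm²); the r=12 sphere at (15, 2.5) contributes a regular 24-gon of circumradius √(12²−1.7²) = 11.879 (area = (24/2)·11.879²·sin(360°/24) = 438.26 mm²); the cube at (1.5, 12) is present — its section is the full 7×7 rectangle (area 49.00 mm²); Taking the first minus the rest: starting from the r=4 sphere (15.87 mm²), the r=12 sphere at (15, 2.5) misses the remaining region (no effect); the 7×7 cube at (1.5, 12) misses the remaining region (no effect) — area = 15.87 mm²; (whole slice rotated 75° about Z — lengths, areas and connectivity unchanged). Overall, the cross-section is a single solid region. Net area = 15.87 mm².

15.87 mm²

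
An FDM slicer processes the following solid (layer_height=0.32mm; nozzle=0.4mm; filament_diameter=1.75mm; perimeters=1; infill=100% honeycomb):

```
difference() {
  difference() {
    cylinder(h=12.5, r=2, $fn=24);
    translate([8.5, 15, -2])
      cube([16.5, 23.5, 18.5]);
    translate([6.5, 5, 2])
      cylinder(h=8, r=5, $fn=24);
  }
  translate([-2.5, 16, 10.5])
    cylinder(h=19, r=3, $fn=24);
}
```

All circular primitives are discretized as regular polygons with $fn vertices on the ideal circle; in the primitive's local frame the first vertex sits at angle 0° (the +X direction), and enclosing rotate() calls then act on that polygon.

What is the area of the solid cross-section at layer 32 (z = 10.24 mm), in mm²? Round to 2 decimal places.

12.42 mm²

At z = 10.24 mm: the r=2 cylinder gives a regular 24-gon of circumradius 2 (constant along its height) (area = (24/2)·2.000²·sin(360°/24) = 12.42 mm²); the cube at (8.5, 15) is present — its section is the full 16.5×23.5 rectangle (area 387.75 mm²); the cylinder at (6.5, 5) does not reach this height (z outside [2, 10]); After the difference (first − rest): starting from the r=2 cylinder (12.42 mm²), the 16.5×23.5 cube at (8.5, 15) misses the remaining region (no effect) — area = 12.42 mm²; the cylinder at (-2.5, 16) is not intersected at this z (z outside [10.5, 29.5]); After the difference (first − rest): none of the subtracted shapes is present at this height, so the result so far is unchanged — area = 12.42 mm². Overall, the cross-section is a single solid region. Net area = 12.42 mm².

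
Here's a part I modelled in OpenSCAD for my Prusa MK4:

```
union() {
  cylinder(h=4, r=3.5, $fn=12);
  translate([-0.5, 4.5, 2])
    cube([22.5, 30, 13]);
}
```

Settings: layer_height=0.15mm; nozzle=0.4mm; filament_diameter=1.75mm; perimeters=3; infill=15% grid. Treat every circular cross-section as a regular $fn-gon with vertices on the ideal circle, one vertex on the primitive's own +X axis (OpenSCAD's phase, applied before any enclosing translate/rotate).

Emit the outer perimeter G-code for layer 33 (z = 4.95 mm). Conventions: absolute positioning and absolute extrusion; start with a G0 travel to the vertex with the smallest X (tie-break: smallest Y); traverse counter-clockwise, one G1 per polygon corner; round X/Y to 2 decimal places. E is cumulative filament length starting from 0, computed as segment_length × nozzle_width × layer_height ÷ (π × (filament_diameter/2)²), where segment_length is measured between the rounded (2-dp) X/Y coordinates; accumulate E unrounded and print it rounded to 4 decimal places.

G0 X-0.50 Y4.50 Z4.95
G1 X22.00 Y4.50 E0.5613
G1 X22.00 Y34.50 E1.3096
G1 X-0.50 Y34.50 E1.8709
G1 X-0.50 Y4.50 E2.6192

At z = 4.95 mm: the cylinder is absent (z outside [0, 4]); the cube at (-0.5, 4.5) (footprint 22.5×30) is included at this height; Merging all regions: only the 22.5×30 cube at (-0.5, 4.5) is present, so the union is just that shape — 1 connected region. The outline is a single polygon with 4 vertices. Extrusion per mm of travel: 0.4 × 0.15 / (π × 0.875²) = 0.024945. Accumulating E over each segment gives final E = 2.6192.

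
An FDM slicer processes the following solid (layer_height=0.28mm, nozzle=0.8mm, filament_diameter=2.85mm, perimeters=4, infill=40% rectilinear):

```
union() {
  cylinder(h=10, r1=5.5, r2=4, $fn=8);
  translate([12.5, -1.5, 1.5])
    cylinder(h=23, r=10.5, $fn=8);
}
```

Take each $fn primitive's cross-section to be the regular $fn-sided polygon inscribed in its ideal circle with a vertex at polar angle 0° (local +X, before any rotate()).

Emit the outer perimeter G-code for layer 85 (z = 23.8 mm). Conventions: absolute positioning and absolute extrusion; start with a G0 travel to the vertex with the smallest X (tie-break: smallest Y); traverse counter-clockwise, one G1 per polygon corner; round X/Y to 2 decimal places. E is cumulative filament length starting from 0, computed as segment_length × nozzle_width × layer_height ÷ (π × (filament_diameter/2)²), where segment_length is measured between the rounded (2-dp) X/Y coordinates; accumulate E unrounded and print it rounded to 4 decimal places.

At z = 23.8 mm: the cone is not intersected at this z (z outside [0, 10]); the r=10.5 cylinder at (12.5, -1.5) gives a regular 8-gon of circumradius 10.5 (constant along its height); Taking the union: only the r=10.5 cylinder at (12.5, -1.5) is present, so the union is just that shape — 1 connected region. The outline is a single polygon with 8 vertices. Extrusion per mm of travel: 0.8 × 0.28 / (π × 1.425²) = 0.035113. Accumulating E over each segment gives final E = 2.2567.

G0 X2.00 Y-1.50 Z23.80
G1 X5.08 Y-8.92 E0.2821
G1 X12.50 Y-12.00 E0.5642
G1 X19.92 Y-8.92 E0.8463
G1 X23.00 Y-1.50 E1.1284
G1 X19.92 Y5.92 E1.4105
G1 X12.50 Y9.00 E1.6926
G1 X5.08 Y5.92 E1.9747
G1 X2.00 Y-1.50 E2.2567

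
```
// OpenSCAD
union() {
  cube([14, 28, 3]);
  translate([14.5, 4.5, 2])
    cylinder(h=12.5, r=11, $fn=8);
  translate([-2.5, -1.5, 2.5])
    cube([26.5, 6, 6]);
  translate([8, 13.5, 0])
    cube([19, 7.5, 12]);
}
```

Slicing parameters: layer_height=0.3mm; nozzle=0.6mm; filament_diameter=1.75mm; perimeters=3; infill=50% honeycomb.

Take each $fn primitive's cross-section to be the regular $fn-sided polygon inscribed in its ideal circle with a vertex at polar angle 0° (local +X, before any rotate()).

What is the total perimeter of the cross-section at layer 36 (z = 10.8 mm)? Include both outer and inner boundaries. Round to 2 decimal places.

At z = 10.8 mm: the cube is not intersected at this z (z outside [0, 3]); the cylinder at (14.5, 4.5): section is a regular 8-gon, circumradius r=11 (perimeter = 2·8·11.000·sin(180°/8) = 67.35 mm); the cube at (-2.5, -1.5) is absent (z outside [2.5, 8.5]); the cube at (8, 13.5) (footprint 19×7.5) is included at this height (perimeter 53.00 mm); Taking the union: the regions partially overlap (shared area 9.66 mm²), so the edge portions inside another operand are dropped and the merged outline is re-measured after clipping — boundary = 100.24 mm. Overall, the cross-section is a single solid region. Total boundary length (outer) = 100.24 mm.

100.24 mm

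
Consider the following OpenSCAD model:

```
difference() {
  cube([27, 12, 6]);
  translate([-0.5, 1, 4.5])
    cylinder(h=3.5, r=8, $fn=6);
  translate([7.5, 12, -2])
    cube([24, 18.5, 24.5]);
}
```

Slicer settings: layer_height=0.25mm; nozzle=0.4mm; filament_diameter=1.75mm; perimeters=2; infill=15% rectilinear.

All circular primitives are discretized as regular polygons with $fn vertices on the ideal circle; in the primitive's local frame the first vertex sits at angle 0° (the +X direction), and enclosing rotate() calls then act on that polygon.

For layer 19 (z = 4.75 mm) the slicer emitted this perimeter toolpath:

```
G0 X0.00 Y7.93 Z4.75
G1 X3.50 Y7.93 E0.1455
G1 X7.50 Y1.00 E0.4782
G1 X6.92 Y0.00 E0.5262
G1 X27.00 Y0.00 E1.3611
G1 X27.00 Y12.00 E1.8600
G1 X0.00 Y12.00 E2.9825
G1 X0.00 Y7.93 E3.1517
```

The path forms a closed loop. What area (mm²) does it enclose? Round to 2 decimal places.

278.68 mm²

Apply the shoelace formula to the sequence of (X, Y) vertices; enclosed area = 278.68 mm².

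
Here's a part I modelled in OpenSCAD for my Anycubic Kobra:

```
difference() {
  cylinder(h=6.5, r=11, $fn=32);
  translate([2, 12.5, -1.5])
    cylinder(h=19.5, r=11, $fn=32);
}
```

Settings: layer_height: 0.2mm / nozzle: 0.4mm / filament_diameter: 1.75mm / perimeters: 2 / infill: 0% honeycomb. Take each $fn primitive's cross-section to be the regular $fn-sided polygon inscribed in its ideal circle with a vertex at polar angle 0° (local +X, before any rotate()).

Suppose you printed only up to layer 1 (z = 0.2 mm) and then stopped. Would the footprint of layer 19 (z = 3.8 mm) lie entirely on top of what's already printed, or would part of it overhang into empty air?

Compare the two slices. At z = 0.2: the r=11 cylinder gives a regular 32-gon of circumradius 11 (constant along its height) (area = (32/2)·11.000²·sin(360°/32) = 377.69 mm²); the cylinder at (2, 12.5): section is a regular 32-gon, circumradius r=11 (area = (32/2)·11.000²·sin(360°/32) = 377.69 mm²); Subtracting the remaining from the first: starting from the r=11 cylinder (377.69 mm²), the r=11 cylinder at (2, 12.5) partially overlaps it — only the 116.39 mm² overlap (of its 377.69 mm²) is removed, clipping the outline — area = 261.31 mm². At z = 3.8: the r=11 cylinder gives a regular 32-gon of circumradius 11 (constant along its height) (area = (32/2)·11.000²·sin(360°/32) = 377.69 mm²); the r=11 cylinder at (2, 12.5) gives a regular 32-gon of circumradius 11 (constant along its height) (area = (32/2)·11.000²·sin(360°/32) = 377.69 mm²); After the difference (first − rest): starting from the r=11 cylinder (377.69 mm²), the r=11 cylinder at (2, 12.5) partially overlaps it — only the 116.39 mm² overlap (of its 377.69 mm²) is removed, clipping the outline — area = 261.31 mm². Checking containment: the cross-section at z = 3.8 is a subset of the cross-section at z = 0.2.

entirely on top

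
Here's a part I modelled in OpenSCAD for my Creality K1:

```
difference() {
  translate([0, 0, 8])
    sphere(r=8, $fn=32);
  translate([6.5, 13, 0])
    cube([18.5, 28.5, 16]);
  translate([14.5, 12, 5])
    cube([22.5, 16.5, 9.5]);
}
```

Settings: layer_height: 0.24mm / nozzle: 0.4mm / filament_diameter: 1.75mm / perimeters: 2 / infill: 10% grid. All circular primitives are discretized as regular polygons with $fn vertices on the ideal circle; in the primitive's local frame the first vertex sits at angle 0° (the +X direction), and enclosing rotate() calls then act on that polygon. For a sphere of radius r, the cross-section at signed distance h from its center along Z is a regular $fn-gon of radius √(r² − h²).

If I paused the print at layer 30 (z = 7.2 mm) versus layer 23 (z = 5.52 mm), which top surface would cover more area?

layer 30 (z = 7.2 mm)

Layer 30 (z = 7.2): the sphere: section is a regular 32-gon, circumradius = √(r²−h²) = √(8²−0.8²) = 7.960 (area = (32/2)·7.960²·sin(360°/32) = 197.77 mm²); the cube at (6.5, 13) is present — its section is the full 18.5×28.5 rectangle (area 527.25 mm²); the cube at (14.5, 12) (footprint 22.5×16.5) is included at this height (area 371.25 mm²); Taking the first minus the rest: starting from the r=8 sphere (197.77 mm²), the 18.5×28.5 cube at (6.5, 13) misses the remaining region (no effect); the 22.5×16.5 cube at (14.5, 12) misses the remaining region (no effect) — area = 197.77 mm². So its area = 197.77 mm². Layer 23 (z = 5.52): the r=8 sphere contributes a regular 32-gon of circumradius √(8²−2.48²) = 7.606 (area = (32/2)·7.606²·sin(360°/32) = 180.57 mm²); the 18.5×28.5 cube at (6.5, 13) contributes its full rectangle (area 527.25 mm²); the 22.5×16.5 cube at (14.5, 12) contributes its full rectangle (area 371.25 mm²); Taking the first minus the rest: starting from the r=8 sphere (180.57 mm²), the 18.5×28.5 cube at (6.5, 13) misses the remaining region (no effect); the 22.5×16.5 cube at (14.5, 12) misses the remaining region (no effect) — area = 180.57 mm². So its area = 180.57 mm². Layer 30 is larger (197.77 vs 180.57 mm²).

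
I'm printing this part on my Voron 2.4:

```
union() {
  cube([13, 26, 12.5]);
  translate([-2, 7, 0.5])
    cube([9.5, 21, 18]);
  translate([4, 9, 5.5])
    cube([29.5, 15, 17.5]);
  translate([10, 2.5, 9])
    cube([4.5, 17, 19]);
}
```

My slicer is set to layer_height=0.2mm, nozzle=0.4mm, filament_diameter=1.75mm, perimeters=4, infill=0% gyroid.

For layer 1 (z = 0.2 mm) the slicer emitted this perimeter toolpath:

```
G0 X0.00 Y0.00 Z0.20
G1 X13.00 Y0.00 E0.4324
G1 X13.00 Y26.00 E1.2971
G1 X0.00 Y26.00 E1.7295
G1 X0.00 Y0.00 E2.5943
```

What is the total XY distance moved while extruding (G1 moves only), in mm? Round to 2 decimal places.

78.00 mm

Sum the Euclidean lengths of each G1 segment: total = 78.00 mm.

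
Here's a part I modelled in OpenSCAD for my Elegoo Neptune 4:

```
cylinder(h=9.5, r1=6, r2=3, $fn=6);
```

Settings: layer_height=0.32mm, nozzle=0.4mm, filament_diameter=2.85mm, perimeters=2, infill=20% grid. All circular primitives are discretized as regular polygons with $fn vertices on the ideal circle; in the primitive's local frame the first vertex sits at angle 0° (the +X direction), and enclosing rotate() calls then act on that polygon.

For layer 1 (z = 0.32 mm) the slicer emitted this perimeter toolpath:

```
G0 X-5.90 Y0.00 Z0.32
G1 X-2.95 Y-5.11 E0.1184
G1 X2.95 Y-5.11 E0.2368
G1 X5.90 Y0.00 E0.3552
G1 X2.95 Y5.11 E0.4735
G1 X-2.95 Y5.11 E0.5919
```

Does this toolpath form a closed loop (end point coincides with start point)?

Start point (G0): (-5.90, 0.00). End point (last G1): the path does not return to the start — open.

no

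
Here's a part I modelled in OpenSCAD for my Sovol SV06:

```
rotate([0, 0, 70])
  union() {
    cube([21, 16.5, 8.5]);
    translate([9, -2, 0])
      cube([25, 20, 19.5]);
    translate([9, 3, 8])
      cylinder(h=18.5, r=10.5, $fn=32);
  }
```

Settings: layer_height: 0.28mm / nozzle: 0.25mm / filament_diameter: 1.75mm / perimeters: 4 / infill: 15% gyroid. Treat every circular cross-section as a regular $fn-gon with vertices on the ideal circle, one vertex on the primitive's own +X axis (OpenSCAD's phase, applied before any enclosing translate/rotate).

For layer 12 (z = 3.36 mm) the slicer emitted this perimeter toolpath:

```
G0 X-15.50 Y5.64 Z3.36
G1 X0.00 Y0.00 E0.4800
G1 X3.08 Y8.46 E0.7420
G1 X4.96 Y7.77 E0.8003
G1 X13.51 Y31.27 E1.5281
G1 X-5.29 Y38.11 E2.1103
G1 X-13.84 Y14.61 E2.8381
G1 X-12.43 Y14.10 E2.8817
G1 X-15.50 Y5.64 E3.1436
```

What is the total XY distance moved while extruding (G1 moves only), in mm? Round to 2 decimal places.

108.02 mm

Sum the Euclidean lengths of each G1 segment: total = 108.02 mm.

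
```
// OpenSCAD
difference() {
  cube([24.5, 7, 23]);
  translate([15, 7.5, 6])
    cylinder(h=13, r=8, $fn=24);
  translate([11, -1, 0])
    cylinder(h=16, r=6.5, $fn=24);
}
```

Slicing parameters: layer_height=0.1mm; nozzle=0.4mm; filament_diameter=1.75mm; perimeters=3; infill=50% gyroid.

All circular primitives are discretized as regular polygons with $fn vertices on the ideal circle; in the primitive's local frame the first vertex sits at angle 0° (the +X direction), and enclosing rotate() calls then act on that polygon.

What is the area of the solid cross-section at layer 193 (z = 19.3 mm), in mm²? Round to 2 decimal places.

At z = 19.3 mm: the 24.5×7 cube contributes its full rectangle (area 171.50 mm²); the cylinder at (15, 7.5) is not intersected at this z (z outside [6, 19]); the cylinder at (11, -1) is not intersected at this z (z outside [0, 16]); Subtracting the remaining from the first: none of the subtracted shapes is present at this height, so the 24.5×7 cube is unchanged — area = 171.50 mm². Overall, the cross-section is a single solid region. Net area = 171.50 mm².

171.50 mm²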